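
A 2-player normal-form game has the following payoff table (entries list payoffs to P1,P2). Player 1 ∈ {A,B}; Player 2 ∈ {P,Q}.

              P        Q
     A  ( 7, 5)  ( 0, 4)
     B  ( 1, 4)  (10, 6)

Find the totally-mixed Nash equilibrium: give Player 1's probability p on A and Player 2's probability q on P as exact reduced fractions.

(p,q) = (2/3, 5/8)

P1 indiff ⇒ q·7+(1-q)·0 = q·1+(1-q)·10 ⇒ q(6) = (1-q)(10) ⇒ q = 5/8
P2 indiff ⇒ p·5+(1-p)·4 = p·4+(1-p)·6 ⇒ p(1) = (1-p)(2) ⇒ p = 2/3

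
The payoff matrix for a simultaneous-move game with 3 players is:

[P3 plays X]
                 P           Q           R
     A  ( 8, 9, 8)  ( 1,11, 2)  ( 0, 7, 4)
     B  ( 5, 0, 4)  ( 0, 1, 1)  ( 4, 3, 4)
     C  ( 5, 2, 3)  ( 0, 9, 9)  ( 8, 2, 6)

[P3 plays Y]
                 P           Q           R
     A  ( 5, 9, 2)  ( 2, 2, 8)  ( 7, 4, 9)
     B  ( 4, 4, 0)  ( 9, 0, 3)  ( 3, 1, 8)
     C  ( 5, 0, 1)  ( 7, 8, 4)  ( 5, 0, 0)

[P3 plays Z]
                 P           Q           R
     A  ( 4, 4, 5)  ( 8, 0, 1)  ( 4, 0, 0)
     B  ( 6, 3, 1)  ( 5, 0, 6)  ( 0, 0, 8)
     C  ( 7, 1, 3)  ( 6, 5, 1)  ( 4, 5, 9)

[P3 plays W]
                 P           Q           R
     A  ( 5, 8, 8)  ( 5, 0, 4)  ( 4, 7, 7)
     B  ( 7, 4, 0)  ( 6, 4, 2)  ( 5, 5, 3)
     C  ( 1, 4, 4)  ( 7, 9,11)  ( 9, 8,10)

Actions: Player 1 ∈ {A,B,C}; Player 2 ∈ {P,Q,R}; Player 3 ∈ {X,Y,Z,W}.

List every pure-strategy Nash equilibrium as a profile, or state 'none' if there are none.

(A,P,X): not NE [P2→Q gives 11>9]
(A,P,Y): not NE [P3→W gives 8>2]
(A,P,Z): not NE [P1→C gives 7>4; P3→W gives 8>5]
(A,P,W): not NE [P1→B gives 7>5]
(A,Q,X): not NE [P3→Y gives 8>2]
(A,Q,Y): not NE [P1→B gives 9>2; P2→P gives 9>2]
(A,Q,Z): not NE [P2→P gives 4>0; P3→Y gives 8>1]
(A,Q,W): not NE [P1→C gives 7>5; P2→P gives 8>0; P3→Y gives 8>4]
(A,R,X): not NE [P1→C gives 8>0; P2→Q gives 11>7; P3→Y gives 9>4]
(A,R,Y): not NE [P2→P gives 9>4]
(A,R,Z): not NE [P2→P gives 4>0; P3→Y gives 9>0]
(A,R,W): not NE [P1→C gives 9>4; P2→P gives 8>7; P3→Y gives 9>7]
(B,P,X): not NE [P1→A gives 8>5; P2→R gives 3>0]
(B,P,Y): not NE [P1→C gives 5>4; P3→X gives 4>0]
(B,P,Z): not NE [P1→C gives 7>6; P3→X gives 4>1]
(B,P,W): not NE [P2→R gives 5>4; P3→X gives 4>0]
(B,Q,X): not NE [P1→A gives 1>0; P2→R gives 3>1; P3→Z gives 6>1]
(B,Q,Y): not NE [P2→P gives 4>0; P3→Z gives 6>3]
(B,Q,Z): not NE [P1→A gives 8>5; P2→P gives 3>0]
(B,Q,W): not NE [P1→C gives 7>6; P2→R gives 5>4; P3→Z gives 6>2]
(B,R,X): not NE [P1→C gives 8>4; P3→Z gives 8>4]
(B,R,Y): not NE [P1→A gives 7>3; P2→P gives 4>1]
(B,R,Z): not NE [P1→C gives 4>0; P2→P gives 3>0]
(B,R,W): not NE [P1→C gives 9>5; P3→Z gives 8>3]
(C,P,X): not NE [P1→A gives 8>5; P2→Q gives 9>2; P3→W gives 4>3]
(C,P,Y): not NE [P2→Q gives 8>0; P3→W gives 4>1]
(C,P,Z): not NE [P2→R gives 5>1; P3→W gives 4>3]
(C,P,W): not NE [P1→B gives 7>1; P2→Q gives 9>4]
(C,Q,X): not NE [P1→A gives 1>0; P3→W gives 11>9]
(C,Q,Y): not NE [P1→B gives 9>7; P3→W gives 11>4]
(C,Q,Z): not NE [P1→A gives 8>6; P3→W gives 11>1]
(C,Q,W): NE
(C,R,X): not NE [P2→Q gives 9>2; P3→W gives 10>6]
(C,R,Y): not NE [P1→A gives 7>5; P2→Q gives 8>0; P3→W gives 10>0]
(C,R,Z): not NE [P3→W gives 10>9]
(C,R,W): not NE [P2→Q gives 9>8]

NE set: (C,Q,W)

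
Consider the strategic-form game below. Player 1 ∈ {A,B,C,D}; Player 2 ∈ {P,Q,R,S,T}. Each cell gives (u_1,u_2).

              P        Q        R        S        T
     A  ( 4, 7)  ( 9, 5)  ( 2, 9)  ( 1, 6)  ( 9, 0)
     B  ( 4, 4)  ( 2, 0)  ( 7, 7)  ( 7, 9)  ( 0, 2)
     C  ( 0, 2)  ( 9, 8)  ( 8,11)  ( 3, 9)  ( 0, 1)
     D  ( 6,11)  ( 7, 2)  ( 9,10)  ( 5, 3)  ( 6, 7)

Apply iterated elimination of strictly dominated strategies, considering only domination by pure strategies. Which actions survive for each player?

P2 drop Q (R beats it: A:9>5 B:7>0 C:11>8 D:10>2)
P1 drop C (D beats it: P:6>0 R:9>8 S:5>3 T:6>0)
P2 drop T (P beats it: A:7>0 B:4>2 D:11>7)
P1 drop A (D beats it: P:6>4 R:9>2 S:5>1)
P1→{B,D} P2→{P,R,S}

Remaining: P1:{B,D} P2:{P,R,S}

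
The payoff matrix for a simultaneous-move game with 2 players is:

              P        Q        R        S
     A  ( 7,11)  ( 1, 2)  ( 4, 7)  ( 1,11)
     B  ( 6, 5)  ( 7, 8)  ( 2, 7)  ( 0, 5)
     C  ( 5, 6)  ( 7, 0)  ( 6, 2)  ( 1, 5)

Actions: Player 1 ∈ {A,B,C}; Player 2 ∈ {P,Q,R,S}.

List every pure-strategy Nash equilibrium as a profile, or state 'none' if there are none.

Nash profiles: (A,P), (A,S), (B,Q)

(A,P): NE
(A,Q): not NE [P1→C gives 7>1; P2→S gives 11>2]
(A,R): not NE [P1→C gives 6>4; P2→S gives 11>7]
(A,S): NE
(B,P): not NE [P1→A gives 7>6; P2→Q gives 8>5]
(B,Q): NE
(B,R): not NE [P1→C gives 6>2; P2→Q gives 8>7]
(B,S): not NE [P1→C gives 1>0; P2→Q gives 8>5]
(C,P): not NE [P1→A gives 7>5]
(C,Q): not NE [P2→P gives 6>0]
(C,R): not NE [P2→P gives 6>2]
(C,S): not NE [P2→P gives 6>5]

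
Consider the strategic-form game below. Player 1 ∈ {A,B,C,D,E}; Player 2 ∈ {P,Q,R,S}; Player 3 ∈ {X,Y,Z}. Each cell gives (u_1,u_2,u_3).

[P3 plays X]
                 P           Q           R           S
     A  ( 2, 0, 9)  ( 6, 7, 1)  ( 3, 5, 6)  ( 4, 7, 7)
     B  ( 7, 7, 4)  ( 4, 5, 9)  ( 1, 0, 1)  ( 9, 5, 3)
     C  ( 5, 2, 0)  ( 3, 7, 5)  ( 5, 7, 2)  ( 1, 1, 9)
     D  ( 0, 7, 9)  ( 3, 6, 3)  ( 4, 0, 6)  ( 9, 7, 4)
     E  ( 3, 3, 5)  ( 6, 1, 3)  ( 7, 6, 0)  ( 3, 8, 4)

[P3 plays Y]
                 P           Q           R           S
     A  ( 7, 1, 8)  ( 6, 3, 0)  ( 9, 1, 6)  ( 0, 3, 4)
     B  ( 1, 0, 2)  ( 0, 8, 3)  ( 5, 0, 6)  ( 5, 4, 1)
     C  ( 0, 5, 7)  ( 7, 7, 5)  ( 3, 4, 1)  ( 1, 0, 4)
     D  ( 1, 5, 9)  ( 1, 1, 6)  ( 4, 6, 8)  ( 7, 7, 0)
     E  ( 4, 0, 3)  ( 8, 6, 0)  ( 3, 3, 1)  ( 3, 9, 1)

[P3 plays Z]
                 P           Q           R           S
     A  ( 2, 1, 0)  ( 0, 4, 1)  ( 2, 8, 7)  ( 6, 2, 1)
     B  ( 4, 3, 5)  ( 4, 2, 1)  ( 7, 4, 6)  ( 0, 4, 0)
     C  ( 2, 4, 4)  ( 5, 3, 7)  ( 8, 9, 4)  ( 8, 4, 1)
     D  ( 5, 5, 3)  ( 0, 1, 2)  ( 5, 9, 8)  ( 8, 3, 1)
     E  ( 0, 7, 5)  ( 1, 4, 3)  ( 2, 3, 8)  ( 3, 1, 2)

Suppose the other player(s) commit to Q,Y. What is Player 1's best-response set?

argmax u_1 = {E}

u_1(A vs Q,Y) = 6
u_1(B vs Q,Y) = 0
u_1(C vs Q,Y) = 7
u_1(D vs Q,Y) = 1
u_1(E vs Q,Y) = 8
max payoff 8 at {E}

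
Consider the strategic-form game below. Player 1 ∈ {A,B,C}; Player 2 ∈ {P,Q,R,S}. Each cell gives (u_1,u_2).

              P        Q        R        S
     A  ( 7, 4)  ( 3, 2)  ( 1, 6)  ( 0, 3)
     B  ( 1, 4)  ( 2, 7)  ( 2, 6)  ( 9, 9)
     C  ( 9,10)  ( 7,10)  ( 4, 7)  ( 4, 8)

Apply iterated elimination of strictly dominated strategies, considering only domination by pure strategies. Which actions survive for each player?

IESDS → P1:{B,C} P2:{P,Q,S}

P1 drop A (C beats it: P:9>7 Q:7>3 R:4>1 S:4>0)
P2 drop R (Q beats it: B:7>6 C:10>7)
P1→{B,C} P2→{P,Q,S}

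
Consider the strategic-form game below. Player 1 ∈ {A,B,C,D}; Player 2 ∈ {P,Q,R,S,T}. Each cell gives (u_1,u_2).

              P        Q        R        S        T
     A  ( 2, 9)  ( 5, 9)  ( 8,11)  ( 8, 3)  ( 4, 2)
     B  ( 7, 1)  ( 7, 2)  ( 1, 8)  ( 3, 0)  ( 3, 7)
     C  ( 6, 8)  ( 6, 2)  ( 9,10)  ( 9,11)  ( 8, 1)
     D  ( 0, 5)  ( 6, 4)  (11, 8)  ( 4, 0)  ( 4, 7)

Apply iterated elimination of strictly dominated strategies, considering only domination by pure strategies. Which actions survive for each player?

IESDS → P1:{C,D} P2:{R,S}

P1 drop A (C beats it: P:6>2 Q:6>5 R:9>8 S:9>8 T:8>4)
P2 drop P (R beats it: B:8>1 C:10>8 D:8>5)
P2 drop Q (R beats it: B:8>2 C:10>2 D:8>4)
P1 drop B (C beats it: R:9>1 S:9>3 T:8>3)
P2 drop T (R beats it: C:10>1 D:8>7)
P1→{C,D} P2→{R,S}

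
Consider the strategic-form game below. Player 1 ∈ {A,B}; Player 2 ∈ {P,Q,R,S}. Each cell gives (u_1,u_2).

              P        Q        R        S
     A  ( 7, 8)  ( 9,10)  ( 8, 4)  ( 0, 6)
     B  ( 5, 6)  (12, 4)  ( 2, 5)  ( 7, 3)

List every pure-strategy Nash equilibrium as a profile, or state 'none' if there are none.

Equilibria: none

(A,P): not NE [P2→Q gives 10>8]
(A,Q): not NE [P1→B gives 12>9]
(A,R): not NE [P2→Q gives 10>4]
(A,S): not NE [P1→B gives 7>0; P2→Q gives 10>6]
(B,P): not NE [P1→A gives 7>5]
(B,Q): not NE [P2→P gives 6>4]
(B,R): not NE [P1→A gives 8>2; P2→P gives 6>5]
(B,S): not NE [P2→P gives 6>3]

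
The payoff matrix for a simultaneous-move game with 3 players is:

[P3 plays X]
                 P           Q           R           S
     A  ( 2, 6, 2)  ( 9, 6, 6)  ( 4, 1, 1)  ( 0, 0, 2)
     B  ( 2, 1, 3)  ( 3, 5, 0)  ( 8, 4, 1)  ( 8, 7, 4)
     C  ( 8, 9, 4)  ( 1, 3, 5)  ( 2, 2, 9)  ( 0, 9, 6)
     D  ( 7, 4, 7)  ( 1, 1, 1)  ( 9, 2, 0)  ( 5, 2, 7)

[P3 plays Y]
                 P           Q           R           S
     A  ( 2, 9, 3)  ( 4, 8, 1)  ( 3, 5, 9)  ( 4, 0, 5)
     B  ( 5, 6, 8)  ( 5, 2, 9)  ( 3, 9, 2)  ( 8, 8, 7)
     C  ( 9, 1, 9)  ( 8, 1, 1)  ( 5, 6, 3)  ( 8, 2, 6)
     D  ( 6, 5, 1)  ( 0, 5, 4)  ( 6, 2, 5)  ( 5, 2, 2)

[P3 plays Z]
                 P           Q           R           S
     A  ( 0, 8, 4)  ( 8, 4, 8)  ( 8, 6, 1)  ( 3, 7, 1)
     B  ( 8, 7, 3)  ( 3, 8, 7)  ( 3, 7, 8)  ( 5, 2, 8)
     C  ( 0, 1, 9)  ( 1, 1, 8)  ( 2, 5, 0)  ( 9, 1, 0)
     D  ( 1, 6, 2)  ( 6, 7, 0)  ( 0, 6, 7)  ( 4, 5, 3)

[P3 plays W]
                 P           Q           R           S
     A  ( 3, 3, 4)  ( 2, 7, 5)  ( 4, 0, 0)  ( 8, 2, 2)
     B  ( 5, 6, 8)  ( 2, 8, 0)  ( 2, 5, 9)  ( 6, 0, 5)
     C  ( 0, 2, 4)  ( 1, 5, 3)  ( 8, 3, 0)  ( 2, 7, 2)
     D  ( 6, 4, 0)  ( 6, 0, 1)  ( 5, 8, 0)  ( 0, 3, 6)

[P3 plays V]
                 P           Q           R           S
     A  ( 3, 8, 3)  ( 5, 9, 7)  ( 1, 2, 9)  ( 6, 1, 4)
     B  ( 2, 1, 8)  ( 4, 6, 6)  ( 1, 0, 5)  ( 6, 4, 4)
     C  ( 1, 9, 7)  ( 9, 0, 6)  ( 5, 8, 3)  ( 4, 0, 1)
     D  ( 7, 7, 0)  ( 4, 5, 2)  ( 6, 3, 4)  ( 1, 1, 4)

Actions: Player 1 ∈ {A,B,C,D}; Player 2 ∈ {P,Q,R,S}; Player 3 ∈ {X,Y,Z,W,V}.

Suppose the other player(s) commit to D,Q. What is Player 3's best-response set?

P3 best: {Y}

u_3(X vs D,Q) = 1
u_3(Y vs D,Q) = 4
u_3(Z vs D,Q) = 0
u_3(W vs D,Q) = 1
u_3(V vs D,Q) = 2
max payoff 4 at {Y}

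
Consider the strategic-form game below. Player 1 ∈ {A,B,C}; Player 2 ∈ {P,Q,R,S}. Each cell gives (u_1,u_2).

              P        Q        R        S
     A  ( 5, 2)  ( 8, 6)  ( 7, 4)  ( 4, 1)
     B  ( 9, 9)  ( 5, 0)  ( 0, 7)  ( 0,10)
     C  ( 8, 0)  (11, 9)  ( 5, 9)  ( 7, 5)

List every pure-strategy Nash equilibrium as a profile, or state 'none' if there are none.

(A,P): not NE [P1→B gives 9>5; P2→Q gives 6>2]
(A,Q): not NE [P1→C gives 11>8]
(A,R): not NE [P2→Q gives 6>4]
(A,S): not NE [P1→C gives 7>4; P2→Q gives 6>1]
(B,P): not NE [P2→S gives 10>9]
(B,Q): not NE [P1→C gives 11>5; P2→S gives 10>0]
(B,R): not NE [P1→A gives 7>0; P2→S gives 10>7]
(B,S): not NE [P1→C gives 7>0]
(C,P): not NE [P1→B gives 9>8; P2→R gives 9>0]
(C,Q): NE
(C,R): not NE [P1→A gives 7>5]
(C,S): not NE [P2→R gives 9>5]

PSNE = {(C,Q)}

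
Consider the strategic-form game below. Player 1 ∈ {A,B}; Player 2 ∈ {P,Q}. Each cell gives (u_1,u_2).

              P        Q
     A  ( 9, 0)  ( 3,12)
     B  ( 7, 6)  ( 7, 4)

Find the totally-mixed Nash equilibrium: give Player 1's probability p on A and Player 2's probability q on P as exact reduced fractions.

p=1/7, q=2/3

P1 indiff ⇒ q·9+(1-q)·3 = q·7+(1-q)·7 ⇒ q(2) = (1-q)(4) ⇒ q = 2/3
P2 indiff ⇒ p·0+(1-p)·6 = p·12+(1-p)·4 ⇒ p(-12) = (1-p)(-2) ⇒ p = 1/7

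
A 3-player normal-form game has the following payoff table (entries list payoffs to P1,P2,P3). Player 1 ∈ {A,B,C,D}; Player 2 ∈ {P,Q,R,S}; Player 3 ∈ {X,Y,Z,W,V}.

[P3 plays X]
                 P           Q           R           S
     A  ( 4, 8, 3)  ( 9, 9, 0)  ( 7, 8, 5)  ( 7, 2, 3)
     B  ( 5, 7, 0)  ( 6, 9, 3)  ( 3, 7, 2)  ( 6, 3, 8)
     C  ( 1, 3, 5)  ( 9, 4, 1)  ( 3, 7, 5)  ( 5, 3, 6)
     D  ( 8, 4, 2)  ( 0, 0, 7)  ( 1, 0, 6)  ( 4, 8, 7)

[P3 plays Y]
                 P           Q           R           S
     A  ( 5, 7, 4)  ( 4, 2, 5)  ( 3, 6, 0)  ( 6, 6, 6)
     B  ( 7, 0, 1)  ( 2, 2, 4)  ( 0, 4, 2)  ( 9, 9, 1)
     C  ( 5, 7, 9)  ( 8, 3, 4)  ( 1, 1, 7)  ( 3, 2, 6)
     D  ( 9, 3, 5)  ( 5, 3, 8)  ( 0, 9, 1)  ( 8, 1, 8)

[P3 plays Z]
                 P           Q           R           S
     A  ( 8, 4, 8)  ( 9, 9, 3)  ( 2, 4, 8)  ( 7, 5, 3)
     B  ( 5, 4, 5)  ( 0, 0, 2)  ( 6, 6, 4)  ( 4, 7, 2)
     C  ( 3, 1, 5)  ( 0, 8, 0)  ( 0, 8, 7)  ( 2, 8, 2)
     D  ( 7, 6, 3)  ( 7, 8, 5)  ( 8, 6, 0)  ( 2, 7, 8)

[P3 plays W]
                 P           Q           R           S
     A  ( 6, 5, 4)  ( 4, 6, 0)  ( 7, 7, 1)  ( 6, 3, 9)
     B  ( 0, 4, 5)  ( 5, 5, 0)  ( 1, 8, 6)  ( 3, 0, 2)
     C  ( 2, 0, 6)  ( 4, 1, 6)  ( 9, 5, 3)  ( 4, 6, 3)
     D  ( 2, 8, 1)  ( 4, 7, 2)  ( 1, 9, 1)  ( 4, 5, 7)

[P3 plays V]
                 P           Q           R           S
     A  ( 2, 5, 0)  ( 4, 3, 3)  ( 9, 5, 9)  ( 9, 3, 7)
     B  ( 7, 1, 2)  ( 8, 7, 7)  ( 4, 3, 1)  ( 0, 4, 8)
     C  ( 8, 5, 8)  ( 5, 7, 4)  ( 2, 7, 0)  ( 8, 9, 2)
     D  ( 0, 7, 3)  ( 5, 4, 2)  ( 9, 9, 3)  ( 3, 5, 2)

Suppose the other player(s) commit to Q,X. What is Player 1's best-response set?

BR_1 = {A,C}

u_1(A vs Q,X) = 9
u_1(B vs Q,X) = 6
u_1(C vs Q,X) = 9
u_1(D vs Q,X) = 0
max payoff 9 at {A,C}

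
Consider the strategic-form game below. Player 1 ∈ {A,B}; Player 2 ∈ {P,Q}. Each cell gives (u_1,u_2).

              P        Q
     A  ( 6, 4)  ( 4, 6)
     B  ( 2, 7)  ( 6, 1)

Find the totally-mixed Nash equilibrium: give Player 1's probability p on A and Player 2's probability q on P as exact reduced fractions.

P1 indiff ⇒ q·6+(1-q)·4 = q·2+(1-q)·6 ⇒ q(4) = (1-q)(2) ⇒ q = 1/3
P2 indiff ⇒ p·4+(1-p)·7 = p·6+(1-p)·1 ⇒ p(-2) = (1-p)(-6) ⇒ p = 3/4

(p,q) = (3/4, 1/3)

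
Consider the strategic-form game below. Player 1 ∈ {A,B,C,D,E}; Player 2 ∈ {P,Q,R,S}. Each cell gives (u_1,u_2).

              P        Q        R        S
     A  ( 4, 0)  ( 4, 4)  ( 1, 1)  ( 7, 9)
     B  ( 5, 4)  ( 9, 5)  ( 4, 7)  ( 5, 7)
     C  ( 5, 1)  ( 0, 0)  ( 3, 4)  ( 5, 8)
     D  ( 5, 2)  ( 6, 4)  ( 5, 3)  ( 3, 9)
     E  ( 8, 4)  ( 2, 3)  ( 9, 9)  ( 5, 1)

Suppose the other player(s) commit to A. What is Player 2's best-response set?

u_2(P vs A) = 0
u_2(Q vs A) = 4
u_2(R vs A) = 1
u_2(S vs A) = 9
max payoff 9 at {S}

P2 best: {S}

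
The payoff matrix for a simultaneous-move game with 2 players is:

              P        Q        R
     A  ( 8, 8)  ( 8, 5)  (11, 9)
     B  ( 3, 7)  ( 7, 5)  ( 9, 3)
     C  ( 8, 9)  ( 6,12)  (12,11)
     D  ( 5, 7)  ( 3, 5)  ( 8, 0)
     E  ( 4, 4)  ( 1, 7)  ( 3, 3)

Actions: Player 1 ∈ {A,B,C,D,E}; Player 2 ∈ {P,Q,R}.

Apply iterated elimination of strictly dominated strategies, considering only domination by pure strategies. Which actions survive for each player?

P1 drop B (A beats it: P:8>3 Q:8>7 R:11>9)
P1 drop D (A beats it: P:8>5 Q:8>3 R:11>8)
P1 drop E (A beats it: P:8>4 Q:8>1 R:11>3)
P2 drop P (R beats it: A:9>8 C:11>9)
P1→{A,C} P2→{Q,R}

IESDS → P1:{A,C} P2:{Q,R}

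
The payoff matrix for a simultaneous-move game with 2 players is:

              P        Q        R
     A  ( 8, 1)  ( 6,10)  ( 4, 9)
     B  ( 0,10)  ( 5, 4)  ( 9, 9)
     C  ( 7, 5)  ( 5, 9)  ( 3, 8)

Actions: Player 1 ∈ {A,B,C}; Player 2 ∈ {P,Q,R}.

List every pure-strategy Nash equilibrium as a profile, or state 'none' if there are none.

(A,P): not NE [P2→Q gives 10>1]
(A,Q): NE
(A,R): not NE [P1→B gives 9>4; P2→Q gives 10>9]
(B,P): not NE [P1→A gives 8>0]
(B,Q): not NE [P1→A gives 6>5; P2→P gives 10>4]
(B,R): not NE [P2→P gives 10>9]
(C,P): not NE [P1→A gives 8>7; P2→Q gives 9>5]
(C,Q): not NE [P1→A gives 6>5]
(C,R): not NE [P1→B gives 9>3; P2→Q gives 9>8]

PSNE = {(A,Q)}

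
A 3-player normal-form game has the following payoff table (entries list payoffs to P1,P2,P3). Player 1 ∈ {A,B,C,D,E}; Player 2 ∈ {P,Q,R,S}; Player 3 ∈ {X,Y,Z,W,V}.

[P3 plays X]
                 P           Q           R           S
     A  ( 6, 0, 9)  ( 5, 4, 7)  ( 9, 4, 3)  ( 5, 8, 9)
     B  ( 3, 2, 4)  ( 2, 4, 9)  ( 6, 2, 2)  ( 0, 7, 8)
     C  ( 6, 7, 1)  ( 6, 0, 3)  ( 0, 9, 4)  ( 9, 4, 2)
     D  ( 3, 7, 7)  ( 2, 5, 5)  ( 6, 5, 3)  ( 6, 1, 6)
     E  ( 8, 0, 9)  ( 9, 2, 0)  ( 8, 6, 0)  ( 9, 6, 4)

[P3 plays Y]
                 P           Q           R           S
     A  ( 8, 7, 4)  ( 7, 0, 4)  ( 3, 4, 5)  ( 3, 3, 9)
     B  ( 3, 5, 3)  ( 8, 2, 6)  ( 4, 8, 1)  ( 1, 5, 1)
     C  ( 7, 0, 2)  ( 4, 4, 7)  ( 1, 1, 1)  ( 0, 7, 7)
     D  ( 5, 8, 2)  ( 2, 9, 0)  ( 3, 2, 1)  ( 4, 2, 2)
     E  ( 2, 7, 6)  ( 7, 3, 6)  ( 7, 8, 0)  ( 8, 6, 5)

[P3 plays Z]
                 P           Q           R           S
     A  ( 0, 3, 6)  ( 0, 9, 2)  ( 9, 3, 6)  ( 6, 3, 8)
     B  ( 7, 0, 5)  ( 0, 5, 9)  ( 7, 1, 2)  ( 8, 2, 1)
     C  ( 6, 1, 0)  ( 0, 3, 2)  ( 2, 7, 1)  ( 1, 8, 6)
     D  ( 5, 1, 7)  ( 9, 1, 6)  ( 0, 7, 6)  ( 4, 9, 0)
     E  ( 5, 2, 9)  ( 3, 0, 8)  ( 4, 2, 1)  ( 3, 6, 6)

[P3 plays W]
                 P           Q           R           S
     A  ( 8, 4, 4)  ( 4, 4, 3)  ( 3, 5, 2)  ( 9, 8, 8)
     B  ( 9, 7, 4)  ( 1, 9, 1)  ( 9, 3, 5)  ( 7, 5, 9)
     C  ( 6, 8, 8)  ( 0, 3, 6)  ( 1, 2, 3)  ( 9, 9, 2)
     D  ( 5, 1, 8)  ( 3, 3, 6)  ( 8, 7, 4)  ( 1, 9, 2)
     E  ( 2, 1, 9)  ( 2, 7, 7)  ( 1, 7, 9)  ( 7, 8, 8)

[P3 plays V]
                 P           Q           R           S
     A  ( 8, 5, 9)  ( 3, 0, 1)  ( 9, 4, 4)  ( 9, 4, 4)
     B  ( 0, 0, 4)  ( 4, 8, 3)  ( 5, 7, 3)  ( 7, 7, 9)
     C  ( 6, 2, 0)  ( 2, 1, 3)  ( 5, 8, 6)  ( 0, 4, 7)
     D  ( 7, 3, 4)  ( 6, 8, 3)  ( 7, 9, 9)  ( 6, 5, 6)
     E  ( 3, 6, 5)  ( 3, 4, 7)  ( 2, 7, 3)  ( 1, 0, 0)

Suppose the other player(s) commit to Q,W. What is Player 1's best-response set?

u_1(A vs Q,W) = 4
u_1(B vs Q,W) = 1
u_1(C vs Q,W) = 0
u_1(D vs Q,W) = 3
u_1(E vs Q,W) = 2
max payoff 4 at {A}

BR_1 = {A}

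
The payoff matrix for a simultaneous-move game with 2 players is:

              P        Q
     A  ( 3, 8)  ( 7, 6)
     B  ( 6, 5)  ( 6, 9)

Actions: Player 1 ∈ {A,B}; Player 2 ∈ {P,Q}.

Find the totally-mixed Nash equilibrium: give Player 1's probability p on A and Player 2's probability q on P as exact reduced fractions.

(p,q) = (2/3, 1/4)

P1 indiff ⇒ q·3+(1-q)·7 = q·6+(1-q)·6 ⇒ q(-3) = (1-q)(-1) ⇒ q = 1/4
P2 indiff ⇒ p·8+(1-p)·5 = p·6+(1-p)·9 ⇒ p(2) = (1-p)(4) ⇒ p = 2/3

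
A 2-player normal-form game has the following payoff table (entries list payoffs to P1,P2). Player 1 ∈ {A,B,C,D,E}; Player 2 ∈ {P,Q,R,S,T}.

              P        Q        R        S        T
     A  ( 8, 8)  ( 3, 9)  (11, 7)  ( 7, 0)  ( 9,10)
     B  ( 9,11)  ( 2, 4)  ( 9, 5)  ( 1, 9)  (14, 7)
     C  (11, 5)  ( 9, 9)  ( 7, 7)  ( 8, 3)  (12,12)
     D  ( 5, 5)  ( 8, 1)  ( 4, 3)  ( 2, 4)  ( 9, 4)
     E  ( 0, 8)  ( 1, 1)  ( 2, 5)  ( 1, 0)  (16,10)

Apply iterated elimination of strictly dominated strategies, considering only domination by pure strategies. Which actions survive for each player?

P1 drop D (C beats it: P:11>5 Q:9>8 R:7>4 S:8>2 T:12>9)
P2 drop Q (T beats it: A:10>9 B:7>4 C:12>9 E:10>1)
P2 drop R (T beats it: A:10>7 B:7>5 C:12>7 E:10>5)
P1 drop A (C beats it: P:11>8 S:8>7 T:12>9)
P2 drop S (P beats it: B:11>9 C:5>3 E:8>0)
P1→{B,C,E} P2→{P,T}

Remaining: P1:{B,C,E} P2:{P,T}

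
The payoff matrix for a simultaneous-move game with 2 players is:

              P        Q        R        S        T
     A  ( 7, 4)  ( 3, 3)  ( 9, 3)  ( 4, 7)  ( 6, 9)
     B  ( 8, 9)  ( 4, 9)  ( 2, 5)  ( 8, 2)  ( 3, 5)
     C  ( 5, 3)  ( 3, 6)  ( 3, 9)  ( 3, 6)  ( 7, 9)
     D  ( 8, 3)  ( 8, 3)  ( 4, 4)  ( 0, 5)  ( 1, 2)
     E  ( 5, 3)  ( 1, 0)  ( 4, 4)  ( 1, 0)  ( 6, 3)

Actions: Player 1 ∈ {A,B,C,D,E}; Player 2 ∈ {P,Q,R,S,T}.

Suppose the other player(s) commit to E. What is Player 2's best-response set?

u_2(P vs E) = 3
u_2(Q vs E) = 0
u_2(R vs E) = 4
u_2(S vs E) = 0
u_2(T vs E) = 3
max payoff 4 at {R}

P2 best: {R}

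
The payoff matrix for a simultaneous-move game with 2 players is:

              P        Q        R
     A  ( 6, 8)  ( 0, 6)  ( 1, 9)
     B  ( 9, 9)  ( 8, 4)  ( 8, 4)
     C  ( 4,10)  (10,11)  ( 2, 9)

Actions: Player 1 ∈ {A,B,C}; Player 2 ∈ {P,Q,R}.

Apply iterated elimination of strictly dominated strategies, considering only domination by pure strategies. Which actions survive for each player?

Remaining: P1:{B,C} P2:{P,Q}

P1 drop A (B beats it: P:9>6 Q:8>0 R:8>1)
P2 drop R (P beats it: B:9>4 C:10>9)
P1→{B,C} P2→{P,Q}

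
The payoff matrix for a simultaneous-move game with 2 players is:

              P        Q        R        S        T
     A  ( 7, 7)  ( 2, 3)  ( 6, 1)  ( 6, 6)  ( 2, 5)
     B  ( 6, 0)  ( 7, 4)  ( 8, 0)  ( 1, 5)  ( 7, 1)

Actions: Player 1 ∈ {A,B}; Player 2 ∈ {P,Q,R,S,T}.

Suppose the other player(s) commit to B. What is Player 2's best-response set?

u_2(P vs B) = 0
u_2(Q vs B) = 4
u_2(R vs B) = 0
u_2(S vs B) = 5
u_2(T vs B) = 1
max payoff 5 at {S}

P2 best: {S}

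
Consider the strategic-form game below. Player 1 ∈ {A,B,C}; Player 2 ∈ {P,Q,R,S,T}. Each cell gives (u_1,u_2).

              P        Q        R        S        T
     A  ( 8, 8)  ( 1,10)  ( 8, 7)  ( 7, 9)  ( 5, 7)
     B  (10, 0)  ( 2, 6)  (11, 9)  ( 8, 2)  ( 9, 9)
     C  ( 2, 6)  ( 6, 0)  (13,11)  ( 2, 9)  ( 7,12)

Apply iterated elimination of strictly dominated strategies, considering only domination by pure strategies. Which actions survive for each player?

Remaining: P1:{B,C} P2:{R,T}

P1 drop A (B beats it: P:10>8 Q:2>1 R:11>8 S:8>7 T:9>5)
P2 drop P (R beats it: B:9>0 C:11>6)
P2 drop Q (R beats it: B:9>6 C:11>0)
P2 drop S (R beats it: B:9>2 C:11>9)
P1→{B,C} P2→{R,T}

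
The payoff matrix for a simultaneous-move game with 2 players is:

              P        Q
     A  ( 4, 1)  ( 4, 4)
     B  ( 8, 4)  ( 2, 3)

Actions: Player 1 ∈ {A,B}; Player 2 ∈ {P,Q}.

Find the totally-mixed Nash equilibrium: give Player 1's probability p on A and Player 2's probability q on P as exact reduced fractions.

P1 mixes 1/4 on A; P2 mixes 1/3 on P

P1 indiff ⇒ q·4+(1-q)·4 = q·8+(1-q)·2 ⇒ q(-4) = (1-q)(-2) ⇒ q = 1/3
P2 indiff ⇒ p·1+(1-p)·4 = p·4+(1-p)·3 ⇒ p(-3) = (1-p)(-1) ⇒ p = 1/4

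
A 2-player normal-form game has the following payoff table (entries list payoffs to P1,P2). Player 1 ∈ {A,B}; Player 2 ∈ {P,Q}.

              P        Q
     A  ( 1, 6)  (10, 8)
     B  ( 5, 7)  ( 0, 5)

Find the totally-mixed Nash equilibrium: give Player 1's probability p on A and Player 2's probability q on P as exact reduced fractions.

p=1/2, q=5/7

P1 indiff ⇒ q·1+(1-q)·10 = q·5+(1-q)·0 ⇒ q(-4) = (1-q)(-10) ⇒ q = 5/7
P2 indiff ⇒ p·6+(1-p)·7 = p·8+(1-p)·5 ⇒ p(-2) = (1-p)(-2) ⇒ p = 1/2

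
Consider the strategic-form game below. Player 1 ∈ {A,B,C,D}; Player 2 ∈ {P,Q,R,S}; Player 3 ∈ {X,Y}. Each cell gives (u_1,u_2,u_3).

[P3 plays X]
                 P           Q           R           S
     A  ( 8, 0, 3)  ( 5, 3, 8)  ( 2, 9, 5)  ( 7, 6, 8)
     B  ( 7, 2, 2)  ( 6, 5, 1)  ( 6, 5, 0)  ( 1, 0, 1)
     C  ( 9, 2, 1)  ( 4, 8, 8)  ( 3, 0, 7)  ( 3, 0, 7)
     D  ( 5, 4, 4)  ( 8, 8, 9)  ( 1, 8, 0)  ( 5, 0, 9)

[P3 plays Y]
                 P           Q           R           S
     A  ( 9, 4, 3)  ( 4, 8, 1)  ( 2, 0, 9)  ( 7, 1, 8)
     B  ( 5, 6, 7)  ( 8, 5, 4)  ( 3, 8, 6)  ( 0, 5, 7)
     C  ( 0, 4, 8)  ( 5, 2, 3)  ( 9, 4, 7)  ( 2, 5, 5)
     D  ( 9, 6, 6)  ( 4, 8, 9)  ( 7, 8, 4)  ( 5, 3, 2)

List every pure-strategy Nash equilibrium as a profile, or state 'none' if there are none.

Nash profiles: (D,Q,X)

(A,P,X): not NE [P1→C gives 9>8; P2→R gives 9>0]
(A,P,Y): not NE [P2→Q gives 8>4]
(A,Q,X): not NE [P1→D gives 8>5; P2→R gives 9>3]
(A,Q,Y): not NE [P1→B gives 8>4; P3→X gives 8>1]
(A,R,X): not NE [P1→B gives 6>2; P3→Y gives 9>5]
(A,R,Y): not NE [P1→C gives 9>2; P2→Q gives 8>0]
(A,S,X): not NE [P2→R gives 9>6]
(A,S,Y): not NE [P2→Q gives 8>1]
(B,P,X): not NE [P1→C gives 9>7; P2→R gives 5>2; P3→Y gives 7>2]
(B,P,Y): not NE [P1→D gives 9>5; P2→R gives 8>6]
(B,Q,X): not NE [P1→D gives 8>6; P3→Y gives 4>1]
(B,Q,Y): not NE [P2→R gives 8>5]
(B,R,X): not NE [P3→Y gives 6>0]
(B,R,Y): not NE [P1→C gives 9>3]
(B,S,X): not NE [P1→A gives 7>1; P2→R gives 5>0; P3→Y gives 7>1]
(B,S,Y): not NE [P1→A gives 7>0; P2→R gives 8>5]
(C,P,X): not NE [P2→Q gives 8>2; P3→Y gives 8>1]
(C,P,Y): not NE [P1→D gives 9>0; P2→S gives 5>4]
(C,Q,X): not NE [P1→D gives 8>4]
(C,Q,Y): not NE [P1→B gives 8>5; P2→S gives 5>2; P3→X gives 8>3]
(C,R,X): not NE [P1→B gives 6>3; P2→Q gives 8>0]
(C,R,Y): not NE [P2→S gives 5>4]
(C,S,X): not NE [P1→A gives 7>3; P2→Q gives 8>0]
(C,S,Y): not NE [P1→A gives 7>2; P3→X gives 7>5]
(D,P,X): not NE [P1→C gives 9>5; P2→R gives 8>4; P3→Y gives 6>4]
(D,P,Y): not NE [P2→R gives 8>6]
(D,Q,X): NE
(D,Q,Y): not NE [P1→B gives 8>4]
(D,R,X): not NE [P1→B gives 6>1; P3→Y gives 4>0]
(D,R,Y): not NE [P1→C gives 9>7]
(D,S,X): not NE [P1→A gives 7>5; P2→R gives 8>0]
(D,S,Y): not NE [P1→A gives 7>5; P2→R gives 8>3; P3→X gives 9>2]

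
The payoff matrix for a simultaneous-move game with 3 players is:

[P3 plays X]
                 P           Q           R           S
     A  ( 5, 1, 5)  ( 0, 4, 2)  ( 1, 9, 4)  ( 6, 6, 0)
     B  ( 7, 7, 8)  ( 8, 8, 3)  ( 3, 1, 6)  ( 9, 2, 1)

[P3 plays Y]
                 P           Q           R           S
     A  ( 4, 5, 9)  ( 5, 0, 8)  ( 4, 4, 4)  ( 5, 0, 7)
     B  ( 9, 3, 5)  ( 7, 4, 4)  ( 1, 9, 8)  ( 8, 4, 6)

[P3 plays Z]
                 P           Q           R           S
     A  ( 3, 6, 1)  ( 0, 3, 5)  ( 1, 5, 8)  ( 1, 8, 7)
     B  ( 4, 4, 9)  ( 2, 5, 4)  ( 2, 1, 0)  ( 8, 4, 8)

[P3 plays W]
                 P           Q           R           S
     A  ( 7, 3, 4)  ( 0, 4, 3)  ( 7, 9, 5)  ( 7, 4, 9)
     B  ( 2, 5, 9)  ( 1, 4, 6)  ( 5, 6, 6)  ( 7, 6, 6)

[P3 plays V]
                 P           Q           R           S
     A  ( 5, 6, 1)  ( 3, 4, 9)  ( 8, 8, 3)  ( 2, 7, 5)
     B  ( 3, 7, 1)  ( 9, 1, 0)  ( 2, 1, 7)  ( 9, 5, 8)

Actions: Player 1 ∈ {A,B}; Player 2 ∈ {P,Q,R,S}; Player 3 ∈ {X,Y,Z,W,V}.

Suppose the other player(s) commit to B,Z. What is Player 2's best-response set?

u_2(P vs B,Z) = 4
u_2(Q vs B,Z) = 5
u_2(R vs B,Z) = 1
u_2(S vs B,Z) = 4
max payoff 5 at {Q}

BR_2 = {Q}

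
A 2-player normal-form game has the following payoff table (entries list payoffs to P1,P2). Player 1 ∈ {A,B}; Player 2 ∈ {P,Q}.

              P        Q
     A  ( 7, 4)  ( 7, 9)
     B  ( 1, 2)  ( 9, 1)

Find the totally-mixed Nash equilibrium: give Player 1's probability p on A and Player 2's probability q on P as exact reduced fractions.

P1 indiff ⇒ q·7+(1-q)·7 = q·1+(1-q)·9 ⇒ q(6) = (1-q)(2) ⇒ q = 1/4
P2 indiff ⇒ p·4+(1-p)·2 = p·9+(1-p)·1 ⇒ p(-5) = (1-p)(-1) ⇒ p = 1/6

p=1/6, q=1/4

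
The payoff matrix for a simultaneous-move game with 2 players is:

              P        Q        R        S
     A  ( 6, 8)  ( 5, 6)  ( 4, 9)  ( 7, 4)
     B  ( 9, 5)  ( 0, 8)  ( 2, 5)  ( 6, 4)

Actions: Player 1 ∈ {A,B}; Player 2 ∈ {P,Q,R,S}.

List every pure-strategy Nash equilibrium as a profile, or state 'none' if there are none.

(A,P): not NE [P1→B gives 9>6; P2→R gives 9>8]
(A,Q): not NE [P2→R gives 9>6]
(A,R): NE
(A,S): not NE [P2→R gives 9>4]
(B,P): not NE [P2→Q gives 8>5]
(B,Q): not NE [P1→A gives 5>0]
(B,R): not NE [P1→A gives 4>2; P2→Q gives 8>5]
(B,S): not NE [P1→A gives 7>6; P2→Q gives 8>4]

Nash profiles: (A,R)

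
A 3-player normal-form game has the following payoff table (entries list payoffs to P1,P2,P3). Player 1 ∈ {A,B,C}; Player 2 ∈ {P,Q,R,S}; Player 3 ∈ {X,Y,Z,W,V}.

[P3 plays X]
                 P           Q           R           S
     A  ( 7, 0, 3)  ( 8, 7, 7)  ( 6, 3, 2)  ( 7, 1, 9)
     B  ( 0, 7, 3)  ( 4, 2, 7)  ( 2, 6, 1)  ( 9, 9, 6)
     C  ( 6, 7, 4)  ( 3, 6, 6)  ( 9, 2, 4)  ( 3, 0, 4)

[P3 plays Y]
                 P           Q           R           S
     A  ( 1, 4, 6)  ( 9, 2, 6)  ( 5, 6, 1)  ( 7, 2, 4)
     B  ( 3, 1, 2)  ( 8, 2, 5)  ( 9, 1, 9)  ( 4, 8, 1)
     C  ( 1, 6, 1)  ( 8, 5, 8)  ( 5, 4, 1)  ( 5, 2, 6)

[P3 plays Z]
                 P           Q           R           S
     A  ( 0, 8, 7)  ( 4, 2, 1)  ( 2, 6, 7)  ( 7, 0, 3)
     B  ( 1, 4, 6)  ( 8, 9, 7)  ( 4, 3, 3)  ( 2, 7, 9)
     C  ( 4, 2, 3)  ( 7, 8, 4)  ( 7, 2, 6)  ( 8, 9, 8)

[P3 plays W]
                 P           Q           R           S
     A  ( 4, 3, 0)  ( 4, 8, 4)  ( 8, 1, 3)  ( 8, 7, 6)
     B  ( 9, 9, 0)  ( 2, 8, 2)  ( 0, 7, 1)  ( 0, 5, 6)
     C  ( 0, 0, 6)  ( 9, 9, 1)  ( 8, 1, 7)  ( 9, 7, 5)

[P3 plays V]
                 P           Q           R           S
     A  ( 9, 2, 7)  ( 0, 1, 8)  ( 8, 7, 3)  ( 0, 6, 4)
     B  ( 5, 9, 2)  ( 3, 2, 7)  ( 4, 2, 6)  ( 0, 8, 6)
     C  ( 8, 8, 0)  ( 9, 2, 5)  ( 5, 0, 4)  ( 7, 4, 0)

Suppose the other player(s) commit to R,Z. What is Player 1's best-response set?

BR_1 = {C}

u_1(A vs R,Z) = 2
u_1(B vs R,Z) = 4
u_1(C vs R,Z) = 7
max payoff 7 at {C}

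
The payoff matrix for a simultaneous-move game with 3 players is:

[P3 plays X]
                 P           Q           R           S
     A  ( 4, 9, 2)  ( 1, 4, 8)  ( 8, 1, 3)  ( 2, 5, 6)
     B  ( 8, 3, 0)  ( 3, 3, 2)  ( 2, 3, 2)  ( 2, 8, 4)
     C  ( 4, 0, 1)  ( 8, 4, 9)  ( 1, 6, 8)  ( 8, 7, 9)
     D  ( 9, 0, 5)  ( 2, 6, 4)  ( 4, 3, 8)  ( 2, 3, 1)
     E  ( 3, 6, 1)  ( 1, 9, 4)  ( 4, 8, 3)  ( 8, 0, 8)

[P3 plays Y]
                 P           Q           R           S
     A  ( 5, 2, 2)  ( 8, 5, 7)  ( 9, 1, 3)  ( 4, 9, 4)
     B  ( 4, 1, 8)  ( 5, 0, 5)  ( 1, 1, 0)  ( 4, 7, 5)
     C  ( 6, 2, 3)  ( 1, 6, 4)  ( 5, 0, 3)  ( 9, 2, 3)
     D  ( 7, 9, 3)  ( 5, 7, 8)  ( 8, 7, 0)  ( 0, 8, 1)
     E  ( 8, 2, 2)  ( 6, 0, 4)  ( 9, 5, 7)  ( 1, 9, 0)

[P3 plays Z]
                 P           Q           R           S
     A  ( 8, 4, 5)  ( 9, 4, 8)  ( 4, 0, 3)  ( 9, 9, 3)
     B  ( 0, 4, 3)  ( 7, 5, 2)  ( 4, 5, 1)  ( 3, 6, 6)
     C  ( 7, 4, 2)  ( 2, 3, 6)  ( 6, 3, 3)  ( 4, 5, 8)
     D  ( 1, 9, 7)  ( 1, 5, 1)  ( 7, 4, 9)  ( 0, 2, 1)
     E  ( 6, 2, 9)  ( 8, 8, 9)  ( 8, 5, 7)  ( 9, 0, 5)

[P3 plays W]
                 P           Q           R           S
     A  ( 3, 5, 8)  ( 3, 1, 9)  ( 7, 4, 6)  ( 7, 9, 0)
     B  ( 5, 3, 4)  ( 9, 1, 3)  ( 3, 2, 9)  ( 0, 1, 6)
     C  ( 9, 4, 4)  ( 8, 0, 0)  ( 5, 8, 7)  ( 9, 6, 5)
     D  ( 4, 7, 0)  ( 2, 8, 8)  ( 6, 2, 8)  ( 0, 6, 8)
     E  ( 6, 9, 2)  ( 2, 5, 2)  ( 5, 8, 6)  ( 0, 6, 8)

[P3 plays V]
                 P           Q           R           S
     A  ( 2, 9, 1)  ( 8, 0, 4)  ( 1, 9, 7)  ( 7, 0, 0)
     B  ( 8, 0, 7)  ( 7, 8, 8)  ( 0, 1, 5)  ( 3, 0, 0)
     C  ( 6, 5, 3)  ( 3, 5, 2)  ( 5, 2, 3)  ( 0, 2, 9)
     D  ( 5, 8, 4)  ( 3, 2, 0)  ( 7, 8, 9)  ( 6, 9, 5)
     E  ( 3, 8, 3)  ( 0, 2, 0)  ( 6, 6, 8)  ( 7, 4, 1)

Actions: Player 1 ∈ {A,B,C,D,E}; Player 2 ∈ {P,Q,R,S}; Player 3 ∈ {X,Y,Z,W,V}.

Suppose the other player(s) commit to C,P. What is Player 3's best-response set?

u_3(X vs C,P) = 1
u_3(Y vs C,P) = 3
u_3(Z vs C,P) = 2
u_3(W vs C,P) = 4
u_3(V vs C,P) = 3
max payoff 4 at {W}

BR_3 = {W}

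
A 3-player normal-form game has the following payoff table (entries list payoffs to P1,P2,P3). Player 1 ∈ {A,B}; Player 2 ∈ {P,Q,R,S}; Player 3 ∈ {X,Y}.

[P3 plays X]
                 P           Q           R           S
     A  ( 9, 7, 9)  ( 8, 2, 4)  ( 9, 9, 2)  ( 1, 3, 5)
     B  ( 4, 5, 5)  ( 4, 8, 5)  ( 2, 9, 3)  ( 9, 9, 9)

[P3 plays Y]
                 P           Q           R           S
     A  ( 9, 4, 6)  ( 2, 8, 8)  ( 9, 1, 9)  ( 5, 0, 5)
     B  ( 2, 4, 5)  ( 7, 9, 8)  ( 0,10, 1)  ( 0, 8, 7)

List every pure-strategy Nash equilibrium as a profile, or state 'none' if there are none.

(A,P,X): not NE [P2→R gives 9>7]
(A,P,Y): not NE [P2→Q gives 8>4; P3→X gives 9>6]
(A,Q,X): not NE [P2→R gives 9>2; P3→Y gives 8>4]
(A,Q,Y): not NE [P1→B gives 7>2]
(A,R,X): not NE [P3→Y gives 9>2]
(A,R,Y): not NE [P2→Q gives 8>1]
(A,S,X): not NE [P1→B gives 9>1; P2→R gives 9>3]
(A,S,Y): not NE [P2→Q gives 8>0]
(B,P,X): not NE [P1→A gives 9>4; P2→S gives 9>5]
(B,P,Y): not NE [P1→A gives 9>2; P2→R gives 10>4]
(B,Q,X): not NE [P1→A gives 8>4; P2→S gives 9>8; P3→Y gives 8>5]
(B,Q,Y): not NE [P2→R gives 10>9]
(B,R,X): not NE [P1→A gives 9>2]
(B,R,Y): not NE [P1→A gives 9>0; P3→X gives 3>1]
(B,S,X): NE
(B,S,Y): not NE [P1→A gives 5>0; P2→R gives 10>8; P3→X gives 9>7]

Nash profiles: (B,S,X)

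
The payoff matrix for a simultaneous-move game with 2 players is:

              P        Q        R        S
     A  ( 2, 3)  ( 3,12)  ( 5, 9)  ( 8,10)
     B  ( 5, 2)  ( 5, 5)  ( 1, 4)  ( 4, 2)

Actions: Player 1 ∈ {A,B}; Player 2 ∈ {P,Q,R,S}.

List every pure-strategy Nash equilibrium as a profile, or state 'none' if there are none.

Nash profiles: (B,Q)

(A,P): not NE [P1→B gives 5>2; P2→Q gives 12>3]
(A,Q): not NE [P1→B gives 5>3]
(A,R): not NE [P2→Q gives 12>9]
(A,S): not NE [P2→Q gives 12>10]
(B,P): not NE [P2→Q gives 5>2]
(B,Q): NE
(B,R): not NE [P1→A gives 5>1; P2→Q gives 5>4]
(B,S): not NE [P1→A gives 8>4; P2→Q gives 5>2]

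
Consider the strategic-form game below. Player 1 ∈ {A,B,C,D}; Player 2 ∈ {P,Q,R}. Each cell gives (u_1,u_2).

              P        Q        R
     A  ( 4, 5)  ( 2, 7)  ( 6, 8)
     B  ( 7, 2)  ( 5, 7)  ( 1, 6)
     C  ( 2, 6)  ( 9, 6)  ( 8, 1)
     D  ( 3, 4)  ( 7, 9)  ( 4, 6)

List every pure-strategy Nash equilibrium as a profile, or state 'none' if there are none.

NE set: (C,Q)

(A,P): not NE [P1→B gives 7>4; P2→R gives 8>5]
(A,Q): not NE [P1→C gives 9>2; P2→R gives 8>7]
(A,R): not NE [P1→C gives 8>6]
(B,P): not NE [P2→Q gives 7>2]
(B,Q): not NE [P1→C gives 9>5]
(B,R): not NE [P1→C gives 8>1; P2→Q gives 7>6]
(C,P): not NE [P1→B gives 7>2]
(C,Q): NE
(C,R): not NE [P2→Q gives 6>1]
(D,P): not NE [P1→B gives 7>3; P2→Q gives 9>4]
(D,Q): not NE [P1→C gives 9>7]
(D,R): not NE [P1→C gives 8>4; P2→Q gives 9>6]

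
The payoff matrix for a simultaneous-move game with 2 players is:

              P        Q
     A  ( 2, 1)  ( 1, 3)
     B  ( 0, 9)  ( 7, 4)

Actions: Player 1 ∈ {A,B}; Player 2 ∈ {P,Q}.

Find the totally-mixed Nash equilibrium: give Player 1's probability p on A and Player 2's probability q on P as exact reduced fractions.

P1 indiff ⇒ q·2+(1-q)·1 = q·0+(1-q)·7 ⇒ q(2) = (1-q)(6) ⇒ q = 3/4
P2 indiff ⇒ p·1+(1-p)·9 = p·3+(1-p)·4 ⇒ p(-2) = (1-p)(-5) ⇒ p = 5/7

(p,q) = (5/7, 3/4)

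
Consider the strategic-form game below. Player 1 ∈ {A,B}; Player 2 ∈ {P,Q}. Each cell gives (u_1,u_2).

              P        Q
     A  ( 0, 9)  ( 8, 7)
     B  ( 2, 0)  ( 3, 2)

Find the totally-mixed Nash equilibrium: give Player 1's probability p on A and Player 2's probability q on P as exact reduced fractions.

P1 indiff ⇒ q·0+(1-q)·8 = q·2+(1-q)·3 ⇒ q(-2) = (1-q)(-5) ⇒ q = 5/7
P2 indiff ⇒ p·9+(1-p)·0 = p·7+(1-p)·2 ⇒ p(2) = (1-p)(2) ⇒ p = 1/2

P1 mixes 1/2 on A; P2 mixes 5/7 on P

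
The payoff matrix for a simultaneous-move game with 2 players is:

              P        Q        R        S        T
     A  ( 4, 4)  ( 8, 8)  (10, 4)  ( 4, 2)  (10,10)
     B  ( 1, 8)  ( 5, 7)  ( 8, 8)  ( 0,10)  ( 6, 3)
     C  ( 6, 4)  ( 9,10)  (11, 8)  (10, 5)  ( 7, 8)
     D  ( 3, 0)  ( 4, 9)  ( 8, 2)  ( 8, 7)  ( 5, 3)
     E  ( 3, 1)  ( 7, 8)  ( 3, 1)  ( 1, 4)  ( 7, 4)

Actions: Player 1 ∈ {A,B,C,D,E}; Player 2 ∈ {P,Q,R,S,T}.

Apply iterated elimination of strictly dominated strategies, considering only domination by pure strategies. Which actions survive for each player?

P1 drop B (A beats it: P:4>1 Q:8>5 R:10>8 S:4>0 T:10>6)
P1 drop D (C beats it: P:6>3 Q:9>4 R:11>8 S:10>8 T:7>5)
P1 drop E (A beats it: P:4>3 Q:8>7 R:10>3 S:4>1 T:10>7)
P2 drop P (Q beats it: A:8>4 C:10>4)
P2 drop R (Q beats it: A:8>4 C:10>8)
P2 drop S (Q beats it: A:8>2 C:10>5)
P1→{A,C} P2→{Q,T}

Survivors P1:{A,C} P2:{Q,T}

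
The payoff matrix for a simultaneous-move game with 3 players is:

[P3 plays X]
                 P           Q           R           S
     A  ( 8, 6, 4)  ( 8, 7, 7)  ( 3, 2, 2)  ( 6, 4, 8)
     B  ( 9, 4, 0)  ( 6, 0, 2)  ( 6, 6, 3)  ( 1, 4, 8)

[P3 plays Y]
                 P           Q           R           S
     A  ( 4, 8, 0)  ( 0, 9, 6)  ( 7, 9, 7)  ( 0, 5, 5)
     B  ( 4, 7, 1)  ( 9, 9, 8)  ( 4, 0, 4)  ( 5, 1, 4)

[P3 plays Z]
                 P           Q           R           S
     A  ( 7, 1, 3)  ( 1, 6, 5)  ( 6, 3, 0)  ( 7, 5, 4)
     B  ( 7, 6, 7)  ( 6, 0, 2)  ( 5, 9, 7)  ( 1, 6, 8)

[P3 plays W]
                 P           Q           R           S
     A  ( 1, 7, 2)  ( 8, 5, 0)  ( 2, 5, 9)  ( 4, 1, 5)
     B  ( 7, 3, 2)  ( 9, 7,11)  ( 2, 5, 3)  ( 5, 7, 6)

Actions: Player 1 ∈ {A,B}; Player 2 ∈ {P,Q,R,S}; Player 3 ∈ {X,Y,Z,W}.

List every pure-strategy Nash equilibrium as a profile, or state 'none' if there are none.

NE set: (A,Q,X), (B,Q,W)

(A,P,X): not NE [P1→B gives 9>8; P2→Q gives 7>6]
(A,P,Y): not NE [P2→R gives 9>8; P3→X gives 4>0]
(A,P,Z): not NE [P2→Q gives 6>1; P3→X gives 4>3]
(A,P,W): not NE [P1→B gives 7>1; P3→X gives 4>2]
(A,Q,X): NE
(A,Q,Y): not NE [P1→B gives 9>0; P3→X gives 7>6]
(A,Q,Z): not NE [P1→B gives 6>1; P3→X gives 7>5]
(A,Q,W): not NE [P1→B gives 9>8; P2→P gives 7>5; P3→X gives 7>0]
(A,R,X): not NE [P1→B gives 6>3; P2→Q gives 7>2; P3→W gives 9>2]
(A,R,Y): not NE [P3→W gives 9>7]
(A,R,Z): not NE [P2→Q gives 6>3; P3→W gives 9>0]
(A,R,W): not NE [P2→P gives 7>5]
(A,S,X): not NE [P2→Q gives 7>4]
(A,S,Y): not NE [P1→B gives 5>0; P2→R gives 9>5; P3→X gives 8>5]
(A,S,Z): not NE [P2→Q gives 6>5; P3→X gives 8>4]
(A,S,W): not NE [P1→B gives 5>4; P2→P gives 7>1; P3→X gives 8>5]
(B,P,X): not NE [P2→R gives 6>4; P3→Z gives 7>0]
(B,P,Y): not NE [P2→Q gives 9>7; P3→Z gives 7>1]
(B,P,Z): not NE [P2→R gives 9>6]
(B,P,W): not NE [P2→S gives 7>3; P3→Z gives 7>2]
(B,Q,X): not NE [P1→A gives 8>6; P2→R gives 6>0; P3→W gives 11>2]
(B,Q,Y): not NE [P3→W gives 11>8]
(B,Q,Z): not NE [P2→R gives 9>0; P3→W gives 11>2]
(B,Q,W): NE
(B,R,X): not NE [P3→Z gives 7>3]
(B,R,Y): not NE [P1→A gives 7>4; P2→Q gives 9>0; P3→Z gives 7>4]
(B,R,Z): not NE [P1→A gives 6>5]
(B,R,W): not NE [P2→S gives 7>5; P3→Z gives 7>3]
(B,S,X): not NE [P1→A gives 6>1; P2→R gives 6>4]
(B,S,Y): not NE [P2→Q gives 9>1; P3→Z gives 8>4]
(B,S,Z): not NE [P1→A gives 7>1; P2→R gives 9>6]
(B,S,W): not NE [P3→Z gives 8>6]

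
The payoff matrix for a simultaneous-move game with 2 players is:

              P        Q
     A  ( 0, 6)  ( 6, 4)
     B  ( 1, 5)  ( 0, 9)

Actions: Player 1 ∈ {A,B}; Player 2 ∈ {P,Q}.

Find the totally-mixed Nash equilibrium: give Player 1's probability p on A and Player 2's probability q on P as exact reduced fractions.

(p,q) = (2/3, 6/7)

P1 indiff ⇒ q·0+(1-q)·6 = q·1+(1-q)·0 ⇒ q(-1) = (1-q)(-6) ⇒ q = 6/7
P2 indiff ⇒ p·6+(1-p)·5 = p·4+(1-p)·9 ⇒ p(2) = (1-p)(4) ⇒ p = 2/3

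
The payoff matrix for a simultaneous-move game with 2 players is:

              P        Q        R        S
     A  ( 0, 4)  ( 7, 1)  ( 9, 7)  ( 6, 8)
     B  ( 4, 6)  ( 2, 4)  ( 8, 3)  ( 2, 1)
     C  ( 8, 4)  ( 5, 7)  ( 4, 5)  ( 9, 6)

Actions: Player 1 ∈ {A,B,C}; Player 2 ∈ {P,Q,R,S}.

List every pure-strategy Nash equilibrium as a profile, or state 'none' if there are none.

(A,P): not NE [P1→C gives 8>0; P2→S gives 8>4]
(A,Q): not NE [P2→S gives 8>1]
(A,R): not NE [P2→S gives 8>7]
(A,S): not NE [P1→C gives 9>6]
(B,P): not NE [P1→C gives 8>4]
(B,Q): not NE [P1→A gives 7>2; P2→P gives 6>4]
(B,R): not NE [P1→A gives 9>8; P2→P gives 6>3]
(B,S): not NE [P1→C gives 9>2; P2→P gives 6>1]
(C,P): not NE [P2→Q gives 7>4]
(C,Q): not NE [P1→A gives 7>5]
(C,R): not NE [P1→A gives 9>4; P2→Q gives 7>5]
(C,S): not NE [P2→Q gives 7>6]

No pure NE.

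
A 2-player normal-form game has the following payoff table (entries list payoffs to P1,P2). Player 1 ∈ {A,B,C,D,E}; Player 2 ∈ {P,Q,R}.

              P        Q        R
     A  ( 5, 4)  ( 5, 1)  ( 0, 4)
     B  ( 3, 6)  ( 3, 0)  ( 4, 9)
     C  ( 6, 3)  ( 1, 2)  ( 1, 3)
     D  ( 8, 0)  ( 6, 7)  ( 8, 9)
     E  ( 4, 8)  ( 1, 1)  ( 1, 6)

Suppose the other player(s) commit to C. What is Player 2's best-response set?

u_2(P vs C) = 3
u_2(Q vs C) = 2
u_2(R vs C) = 3
max payoff 3 at {P,R}

P2 best: {P,R}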